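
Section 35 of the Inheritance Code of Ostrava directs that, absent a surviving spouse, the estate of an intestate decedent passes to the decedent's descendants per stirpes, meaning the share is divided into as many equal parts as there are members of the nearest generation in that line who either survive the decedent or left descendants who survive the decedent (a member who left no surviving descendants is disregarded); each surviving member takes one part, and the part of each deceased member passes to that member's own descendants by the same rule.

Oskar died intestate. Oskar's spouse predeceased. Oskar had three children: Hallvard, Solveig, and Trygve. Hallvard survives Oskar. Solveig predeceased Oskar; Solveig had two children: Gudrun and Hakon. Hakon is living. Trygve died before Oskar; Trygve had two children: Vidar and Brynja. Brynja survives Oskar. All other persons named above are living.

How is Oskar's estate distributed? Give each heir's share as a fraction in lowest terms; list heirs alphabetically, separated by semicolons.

There is no surviving spouse, so the entire estate passes to Oskar's descendants per stirpes.
The estate is divided into 3 equal shares of 1/3 among Hallvard, Solveig, Trygve.
Hallvard is living and takes 1/3.
Solveig predeceased; the 1/3 allotted to Solveig's branch passes to Solveig's issue by representation.
The 1/3 is divided into 2 equal shares of 1/6 among Gudrun, Hakon.
Gudrun is living and takes 1/6.
Hakon is living and takes 1/6.
Trygve predeceased; the 1/3 allotted to Trygve's branch passes to Trygve's issue by representation.
The 1/3 is divided into 2 equal shares of 1/6 among Vidar, Brynja.
Vidar is living and takes 1/6.
Brynja is living and takes 1/6.

Brynja 1/6; Gudrun 1/6; Hakon 1/6; Hallvard 1/3; Vidar 1/6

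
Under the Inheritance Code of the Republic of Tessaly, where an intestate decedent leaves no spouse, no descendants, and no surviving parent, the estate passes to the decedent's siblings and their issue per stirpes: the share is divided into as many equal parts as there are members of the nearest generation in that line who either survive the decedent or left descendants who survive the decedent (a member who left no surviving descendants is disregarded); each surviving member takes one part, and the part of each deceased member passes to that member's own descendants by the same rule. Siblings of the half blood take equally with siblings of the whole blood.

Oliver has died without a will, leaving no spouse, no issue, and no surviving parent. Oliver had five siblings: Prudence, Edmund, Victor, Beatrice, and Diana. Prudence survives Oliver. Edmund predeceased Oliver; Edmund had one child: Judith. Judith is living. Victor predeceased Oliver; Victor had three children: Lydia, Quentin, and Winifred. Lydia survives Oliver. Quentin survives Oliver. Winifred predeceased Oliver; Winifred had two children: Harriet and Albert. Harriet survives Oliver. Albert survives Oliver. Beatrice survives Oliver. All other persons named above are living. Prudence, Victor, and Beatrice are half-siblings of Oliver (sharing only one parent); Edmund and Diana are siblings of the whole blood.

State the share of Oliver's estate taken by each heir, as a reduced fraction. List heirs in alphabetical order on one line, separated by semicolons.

No spouse, descendants, or parent survives, so the estate passes to Oliver's siblings per stirpes.
Half-blood and whole-blood siblings take equally under the stated rule.
The estate is divided into 5 equal shares of 1/5 among Prudence, Edmund, Victor, Beatrice, Diana.
Prudence is living and takes 1/5.
Edmund predeceased; the 1/5 allotted to Edmund's branch passes to Edmund's issue by representation.
Judith is the sole taker at this level and receives the full 1/5.
Victor predeceased; the 1/5 allotted to Victor's branch passes to Victor's issue by representation.
The 1/5 is divided into 3 equal shares of 1/15 among Lydia, Quentin, Winifred.
Lydia is living and takes 1/15.
Quentin is living and takes 1/15.
Winifred predeceased; the 1/15 allotted to Winifred's branch passes to Winifred's issue by representation.
The 1/15 is divided into 2 equal shares of 1/30 among Harriet, Albert.
Harriet is living and takes 1/30.
Albert is living and takes 1/30.
Beatrice is living and takes 1/5.
Diana is living and takes 1/5.

Albert 1/30; Beatrice 1/5; Diana 1/5; Harriet 1/30; Judith 1/5; Lydia 1/15; Prudence 1/5; Quentin 1/15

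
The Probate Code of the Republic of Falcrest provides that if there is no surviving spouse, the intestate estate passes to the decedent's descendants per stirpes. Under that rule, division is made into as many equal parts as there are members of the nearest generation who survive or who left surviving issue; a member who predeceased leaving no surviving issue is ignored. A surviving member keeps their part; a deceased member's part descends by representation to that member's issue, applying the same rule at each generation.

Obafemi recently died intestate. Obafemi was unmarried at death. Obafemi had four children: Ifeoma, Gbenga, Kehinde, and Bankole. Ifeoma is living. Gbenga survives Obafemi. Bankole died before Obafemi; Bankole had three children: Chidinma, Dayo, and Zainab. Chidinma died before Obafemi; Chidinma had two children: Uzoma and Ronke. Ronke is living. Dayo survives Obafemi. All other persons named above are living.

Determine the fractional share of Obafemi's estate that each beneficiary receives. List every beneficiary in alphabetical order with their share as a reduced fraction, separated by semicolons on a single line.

Dayo 1/12; Gbenga 1/4; Ifeoma 1/4; Kehinde 1/4; Ronke 1/24; Uzoma 1/24; Zainab 1/12

There is no surviving spouse, so the entire estate passes to Obafemi's descendants per stirpes.
The estate is divided into 4 equal shares of 1/4 among Ifeoma, Gbenga, Kehinde, Bankole.
Ifeoma is living and takes 1/4.
Gbenga is living and takes 1/4.
Kehinde is living and takes 1/4.
Bankole predeceased; the 1/4 allotted to Bankole's branch passes to Bankole's issue by representation.
The 1/4 is divided into 3 equal shares of 1/12 among Chidinma, Dayo, Zainab.
Chidinma predeceased; the 1/12 allotted to Chidinma's branch passes to Chidinma's issue by representation.
The 1/12 is divided into 2 equal shares of 1/24 among Uzoma, Ronke.
Uzoma is living and takes 1/24.
Ronke is living and takes 1/24.
Dayo is living and takes 1/12.
Zainab is living and takes 1/12.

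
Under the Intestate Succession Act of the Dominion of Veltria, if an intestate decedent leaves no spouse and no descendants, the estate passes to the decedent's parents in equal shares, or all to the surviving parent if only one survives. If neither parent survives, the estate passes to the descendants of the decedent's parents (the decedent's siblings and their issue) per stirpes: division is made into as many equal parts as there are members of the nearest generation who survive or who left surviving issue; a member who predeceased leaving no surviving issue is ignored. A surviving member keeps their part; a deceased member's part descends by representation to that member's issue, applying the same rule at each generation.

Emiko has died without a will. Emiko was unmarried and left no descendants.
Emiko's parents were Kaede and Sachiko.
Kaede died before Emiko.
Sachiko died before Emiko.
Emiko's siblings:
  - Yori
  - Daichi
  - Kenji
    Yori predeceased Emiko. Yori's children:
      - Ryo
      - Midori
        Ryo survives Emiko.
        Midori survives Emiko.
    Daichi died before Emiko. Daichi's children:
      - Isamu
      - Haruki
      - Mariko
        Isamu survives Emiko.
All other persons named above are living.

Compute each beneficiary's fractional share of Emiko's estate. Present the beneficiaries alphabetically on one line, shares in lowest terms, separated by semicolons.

Neither parent survives and there are no descendants, so the estate passes to Emiko's siblings and their issue per stirpes.
The estate is divided into 3 equal shares of 1/3 among Yori, Daichi, Kenji.
Yori predeceased; the 1/3 allotted to Yori's branch passes to Yori's issue by representation.
The 1/3 is divided into 2 equal shares of 1/6 among Ryo, Midori.
Ryo is living and takes 1/6.
Midori is living and takes 1/6.
Daichi predeceased; the 1/3 allotted to Daichi's branch passes to Daichi's issue by representation.
The 1/3 is divided into 3 equal shares of 1/9 among Isamu, Haruki, Mariko.
Isamu is living and takes 1/9.
Haruki is living and takes 1/9.
Mariko is living and takes 1/9.
Kenji is living and takes 1/3.

Haruki 1/9; Isamu 1/9; Kenji 1/3; Mariko 1/9; Midori 1/6; Ryo 1/6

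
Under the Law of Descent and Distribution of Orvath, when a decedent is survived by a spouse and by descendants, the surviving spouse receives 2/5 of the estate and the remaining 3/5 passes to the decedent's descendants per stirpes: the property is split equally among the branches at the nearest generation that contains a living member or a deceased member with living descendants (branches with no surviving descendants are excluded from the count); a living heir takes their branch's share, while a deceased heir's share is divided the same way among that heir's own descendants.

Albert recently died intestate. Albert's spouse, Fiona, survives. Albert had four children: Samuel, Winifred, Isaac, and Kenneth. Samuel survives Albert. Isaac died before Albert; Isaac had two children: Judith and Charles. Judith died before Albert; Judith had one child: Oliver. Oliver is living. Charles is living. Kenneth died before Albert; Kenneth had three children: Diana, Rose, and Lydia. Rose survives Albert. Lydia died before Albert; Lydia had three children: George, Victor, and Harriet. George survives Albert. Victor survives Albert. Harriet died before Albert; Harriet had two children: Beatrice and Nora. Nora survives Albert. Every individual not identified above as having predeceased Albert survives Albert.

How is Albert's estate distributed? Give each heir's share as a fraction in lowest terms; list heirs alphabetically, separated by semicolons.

Beatrice 1/120; Charles 3/40; Diana 1/20; Fiona 2/5; George 1/60; Nora 1/120; Oliver 3/40; Rose 1/20; Samuel 3/20; Victor 1/60; Winifred 3/20

Fiona, as surviving spouse, takes 2/5.
The remaining 3/5 passes to Albert's descendants per stirpes.
The 3/5 is divided into 4 equal shares of 3/20 among Samuel, Winifred, Isaac, Kenneth.
Samuel is living and takes 3/20.
Winifred is living and takes 3/20.
Isaac predeceased; the 3/20 allotted to Isaac's branch passes to Isaac's issue by representation.
The 3/20 is divided into 2 equal shares of 3/40 among Judith, Charles.
Judith predeceased; the 3/40 allotted to Judith's branch passes to Judith's issue by representation.
Oliver is the sole taker at this level and receives the full 3/40.
Charles is living and takes 3/40.
Kenneth predeceased; the 3/20 allotted to Kenneth's branch passes to Kenneth's issue by representation.
The 3/20 is divided into 3 equal shares of 1/20 among Diana, Rose, Lydia.
Diana is living and takes 1/20.
Rose is living and takes 1/20.
Lydia predeceased; the 1/20 allotted to Lydia's branch passes to Lydia's issue by representation.
The 1/20 is divided into 3 equal shares of 1/60 among George, Victor, Harriet.
George is living and takes 1/60.
Victor is living and takes 1/60.
Harriet predeceased; the 1/60 allotted to Harriet's branch passes to Harriet's issue by representation.
The 1/60 is divided into 2 equal shares of 1/120 among Beatrice, Nora.
Beatrice is living and takes 1/120.
Nora is living and takes 1/120.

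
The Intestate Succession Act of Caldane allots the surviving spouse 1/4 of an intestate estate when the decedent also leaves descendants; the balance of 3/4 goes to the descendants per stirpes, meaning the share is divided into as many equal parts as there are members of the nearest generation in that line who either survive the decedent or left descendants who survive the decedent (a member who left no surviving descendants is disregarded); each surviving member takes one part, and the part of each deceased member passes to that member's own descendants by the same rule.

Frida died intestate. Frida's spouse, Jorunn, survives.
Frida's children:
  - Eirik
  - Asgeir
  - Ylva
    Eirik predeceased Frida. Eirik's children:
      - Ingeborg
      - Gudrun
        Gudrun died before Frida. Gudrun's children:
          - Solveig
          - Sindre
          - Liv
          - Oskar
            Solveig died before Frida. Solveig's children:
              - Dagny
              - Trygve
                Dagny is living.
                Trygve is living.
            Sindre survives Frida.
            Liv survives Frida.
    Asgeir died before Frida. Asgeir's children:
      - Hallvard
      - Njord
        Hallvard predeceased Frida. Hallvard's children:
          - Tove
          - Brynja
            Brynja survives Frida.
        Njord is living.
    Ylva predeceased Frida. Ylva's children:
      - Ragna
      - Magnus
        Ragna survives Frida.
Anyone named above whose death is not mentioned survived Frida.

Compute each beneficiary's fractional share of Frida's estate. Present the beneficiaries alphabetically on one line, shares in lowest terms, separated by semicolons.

Jorunn, as surviving spouse, takes 1/4.
The remaining 3/4 passes to Frida's descendants per stirpes.
The 3/4 is divided into 3 equal shares of 1/4 among Eirik, Asgeir, Ylva.
Eirik predeceased; the 1/4 allotted to Eirik's branch passes to Eirik's issue by representation.
The 1/4 is divided into 2 equal shares of 1/8 among Ingeborg, Gudrun.
Ingeborg is living and takes 1/8.
Gudrun predeceased; the 1/8 allotted to Gudrun's branch passes to Gudrun's issue by representation.
The 1/8 is divided into 4 equal shares of 1/32 among Solveig, Sindre, Liv, Oskar.
Solveig predeceased; the 1/32 allotted to Solveig's branch passes to Solveig's issue by representation.
The 1/32 is divided into 2 equal shares of 1/64 among Dagny, Trygve.
Dagny is living and takes 1/64.
Trygve is living and takes 1/64.
Sindre is living and takes 1/32.
Liv is living and takes 1/32.
Oskar is living and takes 1/32.
Asgeir predeceased; the 1/4 allotted to Asgeir's branch passes to Asgeir's issue by representation.
The 1/4 is divided into 2 equal shares of 1/8 among Hallvard, Njord.
Hallvard predeceased; the 1/8 allotted to Hallvard's branch passes to Hallvard's issue by representation.
The 1/8 is divided into 2 equal shares of 1/16 among Tove, Brynja.
Tove is living and takes 1/16.
Brynja is living and takes 1/16.
Njord is living and takes 1/8.
Ylva predeceased; the 1/4 allotted to Ylva's branch passes to Ylva's issue by representation.
The 1/4 is divided into 2 equal shares of 1/8 among Ragna, Magnus.
Ragna is living and takes 1/8.
Magnus is living and takes 1/8.

Brynja 1/16; Dagny 1/64; Ingeborg 1/8; Jorunn 1/4; Liv 1/32; Magnus 1/8; Njord 1/8; Oskar 1/32; Ragna 1/8; Sindre 1/32; Tove 1/16; Trygve 1/64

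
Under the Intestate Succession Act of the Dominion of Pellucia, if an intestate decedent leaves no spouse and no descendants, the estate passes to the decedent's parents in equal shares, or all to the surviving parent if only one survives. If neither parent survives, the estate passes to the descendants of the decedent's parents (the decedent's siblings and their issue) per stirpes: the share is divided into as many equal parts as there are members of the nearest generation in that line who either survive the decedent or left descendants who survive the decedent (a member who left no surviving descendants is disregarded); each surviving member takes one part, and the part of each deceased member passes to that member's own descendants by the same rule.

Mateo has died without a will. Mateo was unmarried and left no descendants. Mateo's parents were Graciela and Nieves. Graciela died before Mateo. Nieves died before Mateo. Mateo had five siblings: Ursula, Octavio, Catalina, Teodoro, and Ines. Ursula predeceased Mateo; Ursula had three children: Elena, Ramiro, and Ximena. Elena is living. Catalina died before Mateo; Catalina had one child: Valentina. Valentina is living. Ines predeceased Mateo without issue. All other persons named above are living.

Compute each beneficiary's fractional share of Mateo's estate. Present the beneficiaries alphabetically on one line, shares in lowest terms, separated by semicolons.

Elena 1/12; Octavio 1/4; Ramiro 1/12; Teodoro 1/4; Valentina 1/4; Ximena 1/12

Neither parent survives and there are no descendants, so the estate passes to Mateo's siblings and their issue per stirpes.
Ines left no surviving issue, so that branch lapses and is disregarded.
The estate is divided into 4 equal shares of 1/4 among Ursula, Octavio, Catalina, Teodoro.
Ursula predeceased; the 1/4 allotted to Ursula's branch passes to Ursula's issue by representation.
The 1/4 is divided into 3 equal shares of 1/12 among Elena, Ramiro, Ximena.
Elena is living and takes 1/12.
Ramiro is living and takes 1/12.
Ximena is living and takes 1/12.
Octavio is living and takes 1/4.
Catalina predeceased; the 1/4 allotted to Catalina's branch passes to Catalina's issue by representation.
Valentina is the sole taker at this level and receives the full 1/4.
Teodoro is living and takes 1/4.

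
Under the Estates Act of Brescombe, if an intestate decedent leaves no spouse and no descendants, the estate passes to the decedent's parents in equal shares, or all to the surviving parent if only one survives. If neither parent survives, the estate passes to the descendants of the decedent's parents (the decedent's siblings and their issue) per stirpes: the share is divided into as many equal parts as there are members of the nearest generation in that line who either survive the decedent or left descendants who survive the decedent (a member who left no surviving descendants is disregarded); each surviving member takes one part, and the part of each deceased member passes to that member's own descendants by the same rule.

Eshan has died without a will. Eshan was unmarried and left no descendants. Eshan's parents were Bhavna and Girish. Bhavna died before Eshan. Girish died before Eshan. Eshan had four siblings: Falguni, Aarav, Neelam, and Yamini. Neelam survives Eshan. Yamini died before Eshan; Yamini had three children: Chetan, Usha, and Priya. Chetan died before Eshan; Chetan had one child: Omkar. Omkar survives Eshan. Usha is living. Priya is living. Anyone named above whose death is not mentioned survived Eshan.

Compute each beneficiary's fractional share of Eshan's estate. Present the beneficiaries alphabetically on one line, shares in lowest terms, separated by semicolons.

Neither parent survives and there are no descendants, so the estate passes to Eshan's siblings and their issue per stirpes.
The estate is divided into 4 equal shares of 1/4 among Falguni, Aarav, Neelam, Yamini.
Falguni is living and takes 1/4.
Aarav is living and takes 1/4.
Neelam is living and takes 1/4.
Yamini predeceased; the 1/4 allotted to Yamini's branch passes to Yamini's issue by representation.
The 1/4 is divided into 3 equal shares of 1/12 among Chetan, Usha, Priya.
Chetan predeceased; the 1/12 allotted to Chetan's branch passes to Chetan's issue by representation.
Omkar is the sole taker at this level and receives the full 1/12.
Usha is living and takes 1/12.
Priya is living and takes 1/12.

Aarav 1/4; Falguni 1/4; Neelam 1/4; Omkar 1/12; Priya 1/12; Usha 1/12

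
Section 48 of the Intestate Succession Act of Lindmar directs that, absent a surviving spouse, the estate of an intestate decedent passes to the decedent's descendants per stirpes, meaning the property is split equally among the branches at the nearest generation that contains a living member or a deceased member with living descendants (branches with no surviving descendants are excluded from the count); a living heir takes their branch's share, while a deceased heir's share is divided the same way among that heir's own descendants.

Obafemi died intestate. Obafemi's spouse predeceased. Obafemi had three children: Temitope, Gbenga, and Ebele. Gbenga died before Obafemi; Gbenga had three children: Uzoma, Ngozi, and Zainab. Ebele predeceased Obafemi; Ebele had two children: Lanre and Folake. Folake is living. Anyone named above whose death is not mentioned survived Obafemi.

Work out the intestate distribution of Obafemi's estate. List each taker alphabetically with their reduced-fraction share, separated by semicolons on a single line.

There is no surviving spouse, so the entire estate passes to Obafemi's descendants per stirpes.
The estate is divided into 3 equal shares of 1/3 among Temitope, Gbenga, Ebele.
Temitope is living and takes 1/3.
Gbenga predeceased; the 1/3 allotted to Gbenga's branch passes to Gbenga's issue by representation.
The 1/3 is divided into 3 equal shares of 1/9 among Uzoma, Ngozi, Zainab.
Uzoma is living and takes 1/9.
Ngozi is living and takes 1/9.
Zainab is living and takes 1/9.
Ebele predeceased; the 1/3 allotted to Ebele's branch passes to Ebele's issue by representation.
The 1/3 is divided into 2 equal shares of 1/6 among Lanre, Folake.
Lanre is living and takes 1/6.
Folake is living and takes 1/6.

Folake 1/6; Lanre 1/6; Ngozi 1/9; Temitope 1/3; Uzoma 1/9; Zainab 1/9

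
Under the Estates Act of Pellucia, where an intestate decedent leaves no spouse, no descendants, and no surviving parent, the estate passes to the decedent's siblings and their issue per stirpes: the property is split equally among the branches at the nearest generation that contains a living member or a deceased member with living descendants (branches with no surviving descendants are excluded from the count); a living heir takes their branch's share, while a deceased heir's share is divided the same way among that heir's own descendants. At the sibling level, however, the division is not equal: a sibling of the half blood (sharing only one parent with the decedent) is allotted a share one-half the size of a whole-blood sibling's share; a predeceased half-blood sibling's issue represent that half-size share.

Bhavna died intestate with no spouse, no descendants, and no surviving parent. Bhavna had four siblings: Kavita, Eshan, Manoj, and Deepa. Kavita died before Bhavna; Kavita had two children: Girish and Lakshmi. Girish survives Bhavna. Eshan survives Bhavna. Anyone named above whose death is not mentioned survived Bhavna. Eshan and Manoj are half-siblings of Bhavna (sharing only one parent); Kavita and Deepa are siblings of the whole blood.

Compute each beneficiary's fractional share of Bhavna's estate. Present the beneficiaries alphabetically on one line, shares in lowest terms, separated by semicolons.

Deepa 1/3; Eshan 1/6; Girish 1/6; Lakshmi 1/6; Manoj 1/6

No spouse, descendants, or parent survives, so the estate passes to Bhavna's siblings per stirpes.
Half-blood siblings count for one-half the weight of whole-blood siblings at the initial division.
Dividing 1 in proportion to weights (total weight 3): Kavita (weight 1) → 1/3; Eshan (weight 1/2) → 1/6; Manoj (weight 1/2) → 1/6; Deepa (weight 1) → 1/3.
Kavita predeceased; the 1/3 allotted to Kavita's branch passes to Kavita's issue by representation.
The 1/3 is divided into 2 equal shares of 1/6 among Girish, Lakshmi.
Girish is living and takes 1/6.
Lakshmi is living and takes 1/6.
Eshan is living and takes 1/6.
Manoj is living and takes 1/6.
Deepa is living and takes 1/3.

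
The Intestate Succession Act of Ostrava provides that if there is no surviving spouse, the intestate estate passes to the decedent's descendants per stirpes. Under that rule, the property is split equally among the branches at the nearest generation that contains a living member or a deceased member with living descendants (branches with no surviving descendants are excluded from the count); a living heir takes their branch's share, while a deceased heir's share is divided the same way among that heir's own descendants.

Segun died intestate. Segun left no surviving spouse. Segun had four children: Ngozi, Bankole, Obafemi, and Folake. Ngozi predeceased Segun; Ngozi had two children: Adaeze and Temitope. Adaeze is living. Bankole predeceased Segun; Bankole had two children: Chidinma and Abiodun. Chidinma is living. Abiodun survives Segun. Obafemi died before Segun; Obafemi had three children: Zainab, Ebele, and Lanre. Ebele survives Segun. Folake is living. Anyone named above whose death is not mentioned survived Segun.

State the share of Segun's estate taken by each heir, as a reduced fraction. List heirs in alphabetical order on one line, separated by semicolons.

Abiodun 1/8; Adaeze 1/8; Chidinma 1/8; Ebele 1/12; Folake 1/4; Lanre 1/12; Temitope 1/8; Zainab 1/12

There is no surviving spouse, so the entire estate passes to Segun's descendants per stirpes.
The estate is divided into 4 equal shares of 1/4 among Ngozi, Bankole, Obafemi, Folake.
Ngozi predeceased; the 1/4 allotted to Ngozi's branch passes to Ngozi's issue by representation.
The 1/4 is divided into 2 equal shares of 1/8 among Adaeze, Temitope.
Adaeze is living and takes 1/8.
Temitope is living and takes 1/8.
Bankole predeceased; the 1/4 allotted to Bankole's branch passes to Bankole's issue by representation.
The 1/4 is divided into 2 equal shares of 1/8 among Chidinma, Abiodun.
Chidinma is living and takes 1/8.
Abiodun is living and takes 1/8.
Obafemi predeceased; the 1/4 allotted to Obafemi's branch passes to Obafemi's issue by representation.
The 1/4 is divided into 3 equal shares of 1/12 among Zainab, Ebele, Lanre.
Zainab is living and takes 1/12.
Ebele is living and takes 1/12.
Lanre is living and takes 1/12.
Folake is living and takes 1/4.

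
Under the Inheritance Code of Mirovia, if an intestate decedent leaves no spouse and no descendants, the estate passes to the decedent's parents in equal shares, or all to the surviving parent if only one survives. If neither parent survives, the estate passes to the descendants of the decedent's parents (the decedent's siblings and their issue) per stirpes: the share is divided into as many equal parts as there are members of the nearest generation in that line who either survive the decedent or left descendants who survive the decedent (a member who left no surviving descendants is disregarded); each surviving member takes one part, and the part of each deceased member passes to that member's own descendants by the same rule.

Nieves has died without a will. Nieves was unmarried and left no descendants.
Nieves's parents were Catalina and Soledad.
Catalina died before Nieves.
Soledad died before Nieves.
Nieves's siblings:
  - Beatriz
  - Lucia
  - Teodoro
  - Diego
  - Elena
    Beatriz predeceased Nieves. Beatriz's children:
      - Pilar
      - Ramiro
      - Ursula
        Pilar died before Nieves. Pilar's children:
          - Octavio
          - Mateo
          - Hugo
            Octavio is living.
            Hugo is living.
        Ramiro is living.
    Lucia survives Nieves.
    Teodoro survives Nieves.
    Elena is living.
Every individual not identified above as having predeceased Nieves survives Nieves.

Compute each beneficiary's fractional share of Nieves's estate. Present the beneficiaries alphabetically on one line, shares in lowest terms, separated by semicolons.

Neither parent survives and there are no descendants, so the estate passes to Nieves's siblings and their issue per stirpes.
The estate is divided into 5 equal shares of 1/5 among Beatriz, Lucia, Teodoro, Diego, Elena.
Beatriz predeceased; the 1/5 allotted to Beatriz's branch passes to Beatriz's issue by representation.
The 1/5 is divided into 3 equal shares of 1/15 among Pilar, Ramiro, Ursula.
Pilar predeceased; the 1/15 allotted to Pilar's branch passes to Pilar's issue by representation.
The 1/15 is divided into 3 equal shares of 1/45 among Octavio, Mateo, Hugo.
Octavio is living and takes 1/45.
Mateo is living and takes 1/45.
Hugo is living and takes 1/45.
Ramiro is living and takes 1/15.
Ursula is living and takes 1/15.
Lucia is living and takes 1/5.
Teodoro is living and takes 1/5.
Diego is living and takes 1/5.
Elena is living and takes 1/5.

Diego 1/5; Elena 1/5; Hugo 1/45; Lucia 1/5; Mateo 1/45; Octavio 1/45; Ramiro 1/15; Teodoro 1/5; Ursula 1/15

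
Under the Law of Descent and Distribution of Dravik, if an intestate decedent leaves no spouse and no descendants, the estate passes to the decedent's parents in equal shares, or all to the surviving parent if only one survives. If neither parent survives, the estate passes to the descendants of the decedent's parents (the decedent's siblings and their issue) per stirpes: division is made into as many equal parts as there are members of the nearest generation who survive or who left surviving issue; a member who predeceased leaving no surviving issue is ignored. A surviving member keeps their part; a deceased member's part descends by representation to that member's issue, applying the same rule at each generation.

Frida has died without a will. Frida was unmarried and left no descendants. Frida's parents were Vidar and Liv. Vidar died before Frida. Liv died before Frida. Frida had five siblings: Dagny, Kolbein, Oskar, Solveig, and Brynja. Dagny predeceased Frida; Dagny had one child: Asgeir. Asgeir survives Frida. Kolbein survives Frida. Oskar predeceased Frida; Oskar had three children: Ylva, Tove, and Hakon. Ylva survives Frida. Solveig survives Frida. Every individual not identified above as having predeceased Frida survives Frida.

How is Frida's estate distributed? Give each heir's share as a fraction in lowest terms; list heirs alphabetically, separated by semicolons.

Asgeir 1/5; Brynja 1/5; Hakon 1/15; Kolbein 1/5; Solveig 1/5; Tove 1/15; Ylva 1/15

Neither parent survives and there are no descendants, so the estate passes to Frida's siblings and their issue per stirpes.
The estate is divided into 5 equal shares of 1/5 among Dagny, Kolbein, Oskar, Solveig, Brynja.
Dagny predeceased; the 1/5 allotted to Dagny's branch passes to Dagny's issue by representation.
Asgeir is the sole taker at this level and receives the full 1/5.
Kolbein is living and takes 1/5.
Oskar predeceased; the 1/5 allotted to Oskar's branch passes to Oskar's issue by representation.
The 1/5 is divided into 3 equal shares of 1/15 among Ylva, Tove, Hakon.
Ylva is living and takes 1/15.
Tove is living and takes 1/15.
Hakon is living and takes 1/15.
Solveig is living and takes 1/5.
Brynja is living and takes 1/5.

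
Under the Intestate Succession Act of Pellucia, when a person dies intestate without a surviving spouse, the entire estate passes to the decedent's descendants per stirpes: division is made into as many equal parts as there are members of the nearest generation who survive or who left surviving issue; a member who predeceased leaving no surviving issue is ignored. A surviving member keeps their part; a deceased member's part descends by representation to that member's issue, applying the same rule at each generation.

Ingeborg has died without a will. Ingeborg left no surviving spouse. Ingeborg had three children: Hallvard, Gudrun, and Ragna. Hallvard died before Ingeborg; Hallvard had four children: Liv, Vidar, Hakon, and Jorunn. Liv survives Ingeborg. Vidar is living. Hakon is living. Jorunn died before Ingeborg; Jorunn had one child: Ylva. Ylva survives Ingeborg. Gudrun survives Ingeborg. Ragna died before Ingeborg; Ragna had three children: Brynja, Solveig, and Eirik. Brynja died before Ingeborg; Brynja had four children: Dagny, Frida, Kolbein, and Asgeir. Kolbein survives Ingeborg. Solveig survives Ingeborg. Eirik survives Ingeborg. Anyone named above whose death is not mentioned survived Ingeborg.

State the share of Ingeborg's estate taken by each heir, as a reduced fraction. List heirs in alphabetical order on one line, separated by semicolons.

There is no surviving spouse, so the entire estate passes to Ingeborg's descendants per stirpes.
The estate is divided into 3 equal shares of 1/3 among Hallvard, Gudrun, Ragna.
Hallvard predeceased; the 1/3 allotted to Hallvard's branch passes to Hallvard's issue by representation.
The 1/3 is divided into 4 equal shares of 1/12 among Liv, Vidar, Hakon, Jorunn.
Liv is living and takes 1/12.
Vidar is living and takes 1/12.
Hakon is living and takes 1/12.
Jorunn predeceased; the 1/12 allotted to Jorunn's branch passes to Jorunn's issue by representation.
Ylva is the sole taker at this level and receives the full 1/12.
Gudrun is living and takes 1/3.
Ragna predeceased; the 1/3 allotted to Ragna's branch passes to Ragna's issue by representation.
The 1/3 is divided into 3 equal shares of 1/9 among Brynja, Solveig, Eirik.
Brynja predeceased; the 1/9 allotted to Brynja's branch passes to Brynja's issue by representation.
The 1/9 is divided into 4 equal shares of 1/36 among Dagny, Frida, Kolbein, Asgeir.
Dagny is living and takes 1/36.
Frida is living and takes 1/36.
Kolbein is living and takes 1/36.
Asgeir is living and takes 1/36.
Solveig is living and takes 1/9.
Eirik is living and takes 1/9.

Asgeir 1/36; Dagny 1/36; Eirik 1/9; Frida 1/36; Gudrun 1/3; Hakon 1/12; Kolbein 1/36; Liv 1/12; Solveig 1/9; Vidar 1/12; Ylva 1/12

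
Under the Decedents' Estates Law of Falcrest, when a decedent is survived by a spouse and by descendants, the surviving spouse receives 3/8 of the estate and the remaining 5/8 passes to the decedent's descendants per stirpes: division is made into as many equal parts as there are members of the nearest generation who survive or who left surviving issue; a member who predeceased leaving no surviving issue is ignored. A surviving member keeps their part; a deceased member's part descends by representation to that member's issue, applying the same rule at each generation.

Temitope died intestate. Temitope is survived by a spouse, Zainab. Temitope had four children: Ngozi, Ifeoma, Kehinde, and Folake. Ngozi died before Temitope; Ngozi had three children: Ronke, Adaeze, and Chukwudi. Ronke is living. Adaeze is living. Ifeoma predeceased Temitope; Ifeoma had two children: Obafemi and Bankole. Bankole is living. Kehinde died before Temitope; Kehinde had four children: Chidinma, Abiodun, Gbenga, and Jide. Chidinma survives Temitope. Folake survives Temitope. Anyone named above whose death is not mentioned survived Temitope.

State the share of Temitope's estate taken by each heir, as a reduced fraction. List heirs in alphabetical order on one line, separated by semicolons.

Abiodun 5/128; Adaeze 5/96; Bankole 5/64; Chidinma 5/128; Chukwudi 5/96; Folake 5/32; Gbenga 5/128; Jide 5/128; Obafemi 5/64; Ronke 5/96; Zainab 3/8

Zainab, as surviving spouse, takes 3/8.
The remaining 5/8 passes to Temitope's descendants per stirpes.
The 5/8 is divided into 4 equal shares of 5/32 among Ngozi, Ifeoma, Kehinde, Folake.
Ngozi predeceased; the 5/32 allotted to Ngozi's branch passes to Ngozi's issue by representation.
The 5/32 is divided into 3 equal shares of 5/96 among Ronke, Adaeze, Chukwudi.
Ronke is living and takes 5/96.
Adaeze is living and takes 5/96.
Chukwudi is living and takes 5/96.
Ifeoma predeceased; the 5/32 allotted to Ifeoma's branch passes to Ifeoma's issue by representation.
The 5/32 is divided into 2 equal shares of 5/64 among Obafemi, Bankole.
Obafemi is living and takes 5/64.
Bankole is living and takes 5/64.
Kehinde predeceased; the 5/32 allotted to Kehinde's branch passes to Kehinde's issue by representation.
The 5/32 is divided into 4 equal shares of 5/128 among Chidinma, Abiodun, Gbenga, Jide.
Chidinma is living and takes 5/128.
Abiodun is living and takes 5/128.
Gbenga is living and takes 5/128.
Jide is living and takes 5/128.
Folake is living and takes 5/32.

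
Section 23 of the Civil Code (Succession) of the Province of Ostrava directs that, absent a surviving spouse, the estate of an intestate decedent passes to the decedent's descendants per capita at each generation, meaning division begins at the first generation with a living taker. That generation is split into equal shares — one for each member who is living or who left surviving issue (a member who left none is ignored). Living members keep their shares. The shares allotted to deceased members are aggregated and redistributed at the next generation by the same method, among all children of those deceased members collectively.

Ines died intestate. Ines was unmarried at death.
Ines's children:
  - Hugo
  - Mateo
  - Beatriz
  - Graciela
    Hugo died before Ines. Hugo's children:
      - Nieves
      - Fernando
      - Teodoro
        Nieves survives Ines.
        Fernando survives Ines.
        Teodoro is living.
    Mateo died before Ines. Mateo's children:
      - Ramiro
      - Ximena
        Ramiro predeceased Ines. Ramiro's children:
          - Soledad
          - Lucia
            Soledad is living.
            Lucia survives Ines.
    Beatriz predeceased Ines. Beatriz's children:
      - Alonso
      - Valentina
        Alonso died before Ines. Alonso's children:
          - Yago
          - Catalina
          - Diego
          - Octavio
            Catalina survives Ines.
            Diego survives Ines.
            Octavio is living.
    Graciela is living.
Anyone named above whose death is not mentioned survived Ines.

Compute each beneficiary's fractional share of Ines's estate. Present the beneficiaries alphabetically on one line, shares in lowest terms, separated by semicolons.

There is no surviving spouse, so the entire estate passes to Ines's descendants per capita at each generation.
At generation 1 (Hugo, Mateo, Beatriz, Graciela) there are 4 shares of (1)/4 = 1/4 each.
Living: Graciela — each takes 1/4.
Deceased: Hugo, Mateo, and Beatriz. Their combined 3/4 is pooled and carried to generation 2.
At generation 2 (Nieves, Fernando, Teodoro, Ramiro, Ximena, Alonso, Valentina) there are 7 shares of (3/4)/7 = 3/28 each.
Living: Nieves, Fernando, Teodoro, Ximena, and Valentina — each takes 3/28.
Deceased: Ramiro and Alonso. Their combined 3/14 is pooled and carried to generation 3.
At generation 3 (Soledad, Lucia, Yago, Catalina, Diego, Octavio) there are 6 shares of (3/14)/6 = 1/28 each.
Living: Soledad, Lucia, Yago, Catalina, Diego, and Octavio — each takes 1/28.

Catalina 1/28; Diego 1/28; Fernando 3/28; Graciela 1/4; Lucia 1/28; Nieves 3/28; Octavio 1/28; Soledad 1/28; Teodoro 3/28; Valentina 3/28; Ximena 3/28; Yago 1/28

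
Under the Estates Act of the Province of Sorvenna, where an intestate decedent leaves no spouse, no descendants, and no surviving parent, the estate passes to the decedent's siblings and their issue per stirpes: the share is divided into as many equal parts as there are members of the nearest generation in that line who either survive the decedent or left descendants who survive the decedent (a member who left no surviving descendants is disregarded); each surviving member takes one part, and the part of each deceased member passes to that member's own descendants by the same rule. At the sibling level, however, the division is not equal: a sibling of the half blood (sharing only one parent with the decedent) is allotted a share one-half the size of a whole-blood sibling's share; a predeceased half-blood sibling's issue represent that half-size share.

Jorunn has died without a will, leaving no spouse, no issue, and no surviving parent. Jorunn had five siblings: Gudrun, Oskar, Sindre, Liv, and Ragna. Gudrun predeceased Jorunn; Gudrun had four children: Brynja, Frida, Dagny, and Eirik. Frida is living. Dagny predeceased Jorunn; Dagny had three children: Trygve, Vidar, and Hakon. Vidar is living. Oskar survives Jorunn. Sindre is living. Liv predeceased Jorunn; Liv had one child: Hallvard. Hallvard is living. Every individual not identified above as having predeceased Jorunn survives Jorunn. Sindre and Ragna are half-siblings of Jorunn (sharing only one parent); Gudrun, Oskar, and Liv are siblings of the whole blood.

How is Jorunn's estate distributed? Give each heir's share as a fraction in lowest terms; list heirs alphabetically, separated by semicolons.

No spouse, descendants, or parent survives, so the estate passes to Jorunn's siblings per stirpes.
Half-blood siblings count for one-half the weight of whole-blood siblings at the initial division.
Dividing 1 in proportion to weights (total weight 4): Gudrun (weight 1) → 1/4; Oskar (weight 1) → 1/4; Sindre (weight 1/2) → 1/8; Liv (weight 1) → 1/4; Ragna (weight 1/2) → 1/8.
Gudrun predeceased; the 1/4 allotted to Gudrun's branch passes to Gudrun's issue by representation.
The 1/4 is divided into 4 equal shares of 1/16 among Brynja, Frida, Dagny, Eirik.
Brynja is living and takes 1/16.
Frida is living and takes 1/16.
Dagny predeceased; the 1/16 allotted to Dagny's branch passes to Dagny's issue by representation.
The 1/16 is divided into 3 equal shares of 1/48 among Trygve, Vidar, Hakon.
Trygve is living and takes 1/48.
Vidar is living and takes 1/48.
Hakon is living and takes 1/48.
Eirik is living and takes 1/16.
Oskar is living and takes 1/4.
Sindre is living and takes 1/8.
Liv predeceased; the 1/4 allotted to Liv's branch passes to Liv's issue by representation.
Hallvard is the sole taker at this level and receives the full 1/4.
Ragna is living and takes 1/8.

Brynja 1/16; Eirik 1/16; Frida 1/16; Hakon 1/48; Hallvard 1/4; Oskar 1/4; Ragna 1/8; Sindre 1/8; Trygve 1/48; Vidar 1/48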